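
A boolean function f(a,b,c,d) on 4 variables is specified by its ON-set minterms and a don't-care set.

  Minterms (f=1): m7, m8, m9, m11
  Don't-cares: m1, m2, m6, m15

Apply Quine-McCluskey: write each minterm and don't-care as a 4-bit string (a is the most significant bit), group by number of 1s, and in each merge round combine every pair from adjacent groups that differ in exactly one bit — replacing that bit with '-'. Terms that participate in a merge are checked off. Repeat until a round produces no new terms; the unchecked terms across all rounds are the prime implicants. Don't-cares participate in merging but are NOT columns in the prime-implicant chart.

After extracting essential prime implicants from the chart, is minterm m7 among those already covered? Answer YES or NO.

NO

Round 0: 0001✓ 0010✓ 0110✓ 0111✓ 1000✓ 1001✓ 1011✓ 1111✓
Round 1: -001 -111 0-10 011- 1-11 10-1 100-
PIs = {-001, -111, 0-10, 011-, 1-11, 10-1, 100-}
Coverage chart:
  m7: -111,011-
  m8: 100- ←essential
  m9: -001,10-1,100-
  m11: 1-11,10-1
Essential: 100-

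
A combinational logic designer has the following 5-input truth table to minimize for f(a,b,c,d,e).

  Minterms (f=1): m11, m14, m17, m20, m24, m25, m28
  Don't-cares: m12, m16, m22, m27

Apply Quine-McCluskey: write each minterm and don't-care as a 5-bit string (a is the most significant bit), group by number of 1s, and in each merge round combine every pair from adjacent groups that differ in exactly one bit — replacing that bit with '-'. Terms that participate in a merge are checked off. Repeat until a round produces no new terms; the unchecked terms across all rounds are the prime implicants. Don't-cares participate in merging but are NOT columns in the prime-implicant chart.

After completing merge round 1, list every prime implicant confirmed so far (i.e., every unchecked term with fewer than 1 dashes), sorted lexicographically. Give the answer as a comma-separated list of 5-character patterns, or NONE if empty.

NONE

size-2^0 implicants → 01011(✓)  01100(✓)  01110(✓)  10000(✓)  10001(✓)  10100(✓)  10110(✓)  11000(✓)  11001(✓)  11011(✓)  11100(✓)
size-2^1 implicants → -1011  -1100  011-0  1-000(✓)  1-001(✓)  1-100(✓)  10-00(✓)  1000-(✓)  101-0  11-00(✓)  110-1  1100-(✓)
size-2^2 implicants → 1--00  1-00-
Unchecked terms (primes): -1011, -1100, 011-0, 1--00, 1-00-, 101-0, 110-1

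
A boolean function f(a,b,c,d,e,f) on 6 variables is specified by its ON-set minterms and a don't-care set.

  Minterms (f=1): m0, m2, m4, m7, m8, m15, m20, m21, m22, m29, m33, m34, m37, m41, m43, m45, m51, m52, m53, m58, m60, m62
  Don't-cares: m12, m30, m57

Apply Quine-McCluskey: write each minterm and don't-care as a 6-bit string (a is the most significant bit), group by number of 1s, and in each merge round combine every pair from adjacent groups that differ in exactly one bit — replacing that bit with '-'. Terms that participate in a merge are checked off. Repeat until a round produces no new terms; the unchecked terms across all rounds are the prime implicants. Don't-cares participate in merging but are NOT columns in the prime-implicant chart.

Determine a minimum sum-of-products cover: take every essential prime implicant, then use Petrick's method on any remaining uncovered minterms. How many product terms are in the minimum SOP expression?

Round 0: 000000✓ 000010✓ 000100✓ 000111✓ 001000✓ 001100✓ 001111✓ 010100✓ 010101✓ 010110✓ 011101✓ 011110✓ 100001✓ 100010✓ 100101✓ 101001✓ 101011✓ 101101✓ 110011 110100✓ 110101✓ 111001✓ 111010✓ 111100✓ 111110✓
Round 1: -00010 -10100✓ -10101✓ -11110 0-0100 00-000✓ 00-100✓ 00-111 000-00✓ 0000-0 001-00✓ 01-101 01-110 0101-0 01010-✓ 1-0101 1-1001 10-001✓ 10-101✓ 100-01✓ 101-01✓ 1010-1 11-100 11010-✓ 111-10 1111-0
Round 2: -1010- 00--00 10--01
PIs = {-00010, -1010-, -11110, 0-0100, 00--00, 00-111, 0000-0, 01-101, 01-110, 0101-0, 1-0101, 1-1001, 10--01, 1010-1, 11-100, 110011, 111-10, 1111-0}
Coverage chart:
  m0: 00--00,0000-0
  m2: -00010,0000-0
  m4: 0-0100,00--00
  m7: 00-111 ←essential
  m8: 00--00 ←essential
  m15: 00-111 ←essential
  m20: -1010-,0-0100,0101-0
  m21: -1010-,01-101
  m22: 01-110,0101-0
  m29: 01-101 ←essential
  m33: 10--01 ←essential
  m34: -00010 ←essential
  m37: 1-0101,10--01
  m41: 1-1001,10--01,1010-1
  m43: 1010-1 ←essential
  m45: 10--01 ←essential
  m51: 110011 ←essential
  m52: -1010-,11-100
  m53: -1010-,1-0101
  m58: 111-10 ←essential
  m60: 11-100,1111-0
  m62: -11110,111-10,1111-0
Essential: -00010, 00--00, 00-111, 01-101, 10--01, 1010-1, 110011, 111-10
Petrick residual → -1010-, 01-110, 11-100
Min cover (11 terms): b'c'd'ef' + bc'de' + a'b'e'f' + a'b'def + a'bde'f + a'bdef' + ab'e'f + ab'cd'f + abde'f' + abc'd'ef + abcef'

11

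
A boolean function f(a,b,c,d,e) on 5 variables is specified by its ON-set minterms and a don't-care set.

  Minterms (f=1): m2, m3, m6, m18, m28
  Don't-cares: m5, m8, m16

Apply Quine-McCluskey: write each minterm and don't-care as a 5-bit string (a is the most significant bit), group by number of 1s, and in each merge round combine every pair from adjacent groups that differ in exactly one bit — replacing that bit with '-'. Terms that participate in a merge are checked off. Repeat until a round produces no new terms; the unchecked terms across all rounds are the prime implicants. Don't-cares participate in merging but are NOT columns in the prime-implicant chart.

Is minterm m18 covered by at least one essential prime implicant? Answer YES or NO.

NO

size-2^0 implicants → 00010(✓)  00011(✓)  00101  00110(✓)  01000  10000(✓)  10010(✓)  11100
size-2^1 implicants → -0010  00-10  0001-  100-0
Unchecked terms (primes): -0010, 00-10, 0001-, 00101, 01000, 100-0, 11100
Minterm coverage:
  m2 ⊆ -0010,00-10,0001-
  m3 ⊆ 0001- [E]
  m6 ⊆ 00-10 [E]
  m18 ⊆ -0010,100-0
  m28 ⊆ 11100 [E]
E = {00-10, 0001-, 11100}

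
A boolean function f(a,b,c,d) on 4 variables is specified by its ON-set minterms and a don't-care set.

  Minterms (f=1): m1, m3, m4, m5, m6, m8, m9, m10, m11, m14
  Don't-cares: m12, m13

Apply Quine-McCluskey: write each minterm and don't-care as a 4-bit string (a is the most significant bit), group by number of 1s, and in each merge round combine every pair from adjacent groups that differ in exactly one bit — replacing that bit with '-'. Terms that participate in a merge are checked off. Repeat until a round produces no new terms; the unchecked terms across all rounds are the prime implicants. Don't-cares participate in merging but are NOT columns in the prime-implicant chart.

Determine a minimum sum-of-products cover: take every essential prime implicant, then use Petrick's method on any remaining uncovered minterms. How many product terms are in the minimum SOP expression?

Round 0: 0001✓ 0011✓ 0100✓ 0101✓ 0110✓ 1000✓ 1001✓ 1010✓ 1011✓ 1100✓ 1101✓ 1110✓
Round 1: -001✓ -011✓ -100✓ -101✓ -110✓ 0-01✓ 00-1✓ 01-0✓ 010-✓ 1-00✓ 1-01✓ 1-10✓ 10-0✓ 10-1✓ 100-✓ 101-✓ 11-0✓ 110-✓
Round 2: --01 -0-1 -1-0 -10- 1--0 1-0- 10--
PIs = {--01, -0-1, -1-0, -10-, 1--0, 1-0-, 10--}
Coverage chart:
  m1: --01,-0-1
  m3: -0-1 ←essential
  m4: -1-0,-10-
  m5: --01,-10-
  m6: -1-0 ←essential
  m8: 1--0,1-0-,10--
  m9: --01,-0-1,1-0-,10--
  m10: 1--0,10--
  m11: -0-1,10--
  m14: -1-0,1--0
Essential: -0-1, -1-0
Petrick residual → --01, 1--0
Min cover (4 terms): c'd + b'd + bd' + ad'

4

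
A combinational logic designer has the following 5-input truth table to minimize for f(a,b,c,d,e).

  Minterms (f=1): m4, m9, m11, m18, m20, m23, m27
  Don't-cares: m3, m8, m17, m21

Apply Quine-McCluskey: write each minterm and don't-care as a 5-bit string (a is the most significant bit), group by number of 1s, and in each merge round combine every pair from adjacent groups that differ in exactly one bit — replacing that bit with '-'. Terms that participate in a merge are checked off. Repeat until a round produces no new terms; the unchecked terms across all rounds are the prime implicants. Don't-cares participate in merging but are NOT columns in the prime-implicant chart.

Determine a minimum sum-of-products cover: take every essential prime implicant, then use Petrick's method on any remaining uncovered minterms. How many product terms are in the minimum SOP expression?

Round 0: 00011✓ 00100✓ 01000✓ 01001✓ 01011✓ 10001✓ 10010 10100✓ 10101✓ 10111✓ 11011✓
Round 1: -0100 -1011 0-011 010-1 0100- 10-01 101-1 1010-
PIs = {-0100, -1011, 0-011, 010-1, 0100-, 10-01, 10010, 101-1, 1010-}
Coverage chart:
  m4: -0100 ←essential
  m9: 010-1,0100-
  m11: -1011,0-011,010-1
  m18: 10010 ←essential
  m20: -0100,1010-
  m23: 101-1 ←essential
  m27: -1011 ←essential
Essential: -0100, -1011, 10010, 101-1
Petrick residual → 010-1
Min cover (5 terms): b'cd'e' + bc'de + a'bc'e + ab'c'de' + ab'ce

5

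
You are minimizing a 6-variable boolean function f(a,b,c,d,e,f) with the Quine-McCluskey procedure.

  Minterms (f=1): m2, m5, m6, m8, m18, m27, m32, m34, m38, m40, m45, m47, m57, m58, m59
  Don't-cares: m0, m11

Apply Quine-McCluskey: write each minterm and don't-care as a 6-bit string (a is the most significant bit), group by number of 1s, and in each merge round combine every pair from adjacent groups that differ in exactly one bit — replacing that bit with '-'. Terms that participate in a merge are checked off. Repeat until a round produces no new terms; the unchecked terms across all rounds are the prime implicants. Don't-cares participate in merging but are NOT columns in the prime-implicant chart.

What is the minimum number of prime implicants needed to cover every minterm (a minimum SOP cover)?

[col 0] 000000*, 000010*, 000101, 000110*, 001000*, 001011*, 010010*, 011011*, 100000*, 100010*, 100110*, 101000*, 101101*, 101111*, 111001*, 111010*, 111011*
[col 1] -00000*, -00010*, -00110*, -01000*, -11011, 0-0010, 0-1011, 00-000*, 000-10*, 0000-0*, 10-000*, 100-10*, 1000-0*, 1011-1, 1110-1, 11101-
[col 2] -0-000, -00-10, -000-0
Prime implicants: -0-000, -00-10, -000-0, -11011, 0-0010, 0-1011, 000101, 1011-1, 1110-1, 11101-
PI chart (minterm → PIs covering it):
  2 | -00-10,-000-0,0-0010
  5 | 000101  (sole → essential)
  6 | -00-10  (sole → essential)
  8 | -0-000  (sole → essential)
  18 | 0-0010  (sole → essential)
  27 | -11011,0-1011
  32 | -0-000,-000-0
  34 | -00-10,-000-0
  38 | -00-10  (sole → essential)
  40 | -0-000  (sole → essential)
  45 | 1011-1  (sole → essential)
  47 | 1011-1  (sole → essential)
  57 | 1110-1  (sole → essential)
  58 | 11101-  (sole → essential)
  59 | -11011,1110-1,11101-
Essential prime implicants: -0-000, -00-10, 0-0010, 000101, 1011-1, 1110-1, 11101-
Petrick residual → -11011
Minimum SOP uses 8 PIs: b'd'e'f' + b'c'ef' + bcd'ef + a'c'd'ef' + a'b'c'de'f + ab'cdf + abcd'f + abcd'e

8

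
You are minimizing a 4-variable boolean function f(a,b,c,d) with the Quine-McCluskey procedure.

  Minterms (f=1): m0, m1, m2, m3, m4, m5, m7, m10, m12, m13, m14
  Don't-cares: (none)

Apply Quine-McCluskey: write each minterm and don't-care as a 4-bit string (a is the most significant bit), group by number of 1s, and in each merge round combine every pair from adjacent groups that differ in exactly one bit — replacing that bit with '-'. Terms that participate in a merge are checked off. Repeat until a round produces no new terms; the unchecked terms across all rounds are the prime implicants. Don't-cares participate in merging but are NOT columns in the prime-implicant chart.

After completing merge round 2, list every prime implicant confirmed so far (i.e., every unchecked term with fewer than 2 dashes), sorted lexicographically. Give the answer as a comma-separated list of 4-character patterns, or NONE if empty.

size-2^0 implicants → 0000(✓)  0001(✓)  0010(✓)  0011(✓)  0100(✓)  0101(✓)  0111(✓)  1010(✓)  1100(✓)  1101(✓)  1110(✓)
size-2^1 implicants → -010  -100(✓)  -101(✓)  0-00(✓)  0-01(✓)  0-11(✓)  00-0(✓)  00-1(✓)  000-(✓)  001-(✓)  01-1(✓)  010-(✓)  1-10  11-0  110-(✓)
size-2^2 implicants → -10-  0--1  0-0-  00--
Unchecked terms (primes): -010, -10-, 0--1, 0-0-, 00--, 1-10, 11-0

-010, 1-10, 11-0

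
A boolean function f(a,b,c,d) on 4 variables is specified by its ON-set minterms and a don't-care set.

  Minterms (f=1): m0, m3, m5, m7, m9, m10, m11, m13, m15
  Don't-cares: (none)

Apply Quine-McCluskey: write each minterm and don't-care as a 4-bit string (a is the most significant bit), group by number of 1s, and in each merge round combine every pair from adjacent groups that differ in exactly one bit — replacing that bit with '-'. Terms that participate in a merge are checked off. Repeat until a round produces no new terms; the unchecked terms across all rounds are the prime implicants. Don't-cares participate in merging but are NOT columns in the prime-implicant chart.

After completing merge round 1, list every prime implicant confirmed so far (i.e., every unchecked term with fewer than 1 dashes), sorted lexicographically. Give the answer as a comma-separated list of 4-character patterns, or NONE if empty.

0000

size-2^0 implicants → 0000  0011(✓)  0101(✓)  0111(✓)  1001(✓)  1010(✓)  1011(✓)  1101(✓)  1111(✓)
size-2^1 implicants → -011(✓)  -101(✓)  -111(✓)  0-11(✓)  01-1(✓)  1-01(✓)  1-11(✓)  10-1(✓)  101-  11-1(✓)
size-2^2 implicants → --11  -1-1  1--1
Unchecked terms (primes): --11, -1-1, 0000, 1--1, 101-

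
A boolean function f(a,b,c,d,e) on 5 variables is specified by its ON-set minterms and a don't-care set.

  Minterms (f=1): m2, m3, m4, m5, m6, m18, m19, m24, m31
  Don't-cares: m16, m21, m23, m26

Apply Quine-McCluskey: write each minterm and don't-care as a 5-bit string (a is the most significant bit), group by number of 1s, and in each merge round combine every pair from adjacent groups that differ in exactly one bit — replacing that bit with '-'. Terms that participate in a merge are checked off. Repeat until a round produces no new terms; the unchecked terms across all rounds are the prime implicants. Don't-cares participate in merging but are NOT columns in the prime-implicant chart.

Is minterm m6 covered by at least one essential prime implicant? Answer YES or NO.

Round 0: 00010✓ 00011✓ 00100✓ 00101✓ 00110✓ 10000✓ 10010✓ 10011✓ 10101✓ 10111✓ 11000✓ 11010✓ 11111✓
Round 1: -0010✓ -0011✓ -0101 00-10 0001-✓ 001-0 0010- 1-000✓ 1-010✓ 1-111 10-11 100-0✓ 1001-✓ 101-1 110-0✓
Round 2: -001- 1-0-0
PIs = {-001-, -0101, 00-10, 001-0, 0010-, 1-0-0, 1-111, 10-11, 101-1}
Coverage chart:
  m2: -001-,00-10
  m3: -001- ←essential
  m4: 001-0,0010-
  m5: -0101,0010-
  m6: 00-10,001-0
  m18: -001-,1-0-0
  m19: -001-,10-11
  m24: 1-0-0 ←essential
  m31: 1-111 ←essential
Essential: -001-, 1-0-0, 1-111

NO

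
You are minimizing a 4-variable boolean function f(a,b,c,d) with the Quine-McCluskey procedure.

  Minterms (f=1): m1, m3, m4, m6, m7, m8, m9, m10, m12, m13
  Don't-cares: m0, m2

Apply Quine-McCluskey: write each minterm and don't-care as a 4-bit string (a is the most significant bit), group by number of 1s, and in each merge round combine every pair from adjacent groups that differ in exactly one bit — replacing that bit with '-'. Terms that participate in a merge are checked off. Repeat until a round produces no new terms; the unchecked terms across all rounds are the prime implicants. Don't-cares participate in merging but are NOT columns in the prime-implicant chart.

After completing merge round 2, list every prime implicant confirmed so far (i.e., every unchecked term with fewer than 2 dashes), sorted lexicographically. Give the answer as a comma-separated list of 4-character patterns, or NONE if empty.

NONE

[col 0] 0000*, 0001*, 0010*, 0011*, 0100*, 0110*, 0111*, 1000*, 1001*, 1010*, 1100*, 1101*
[col 1] -000*, -001*, -010*, -100*, 0-00*, 0-10*, 0-11*, 00-0*, 00-1*, 000-*, 001-*, 01-0*, 011-*, 1-00*, 1-01*, 10-0*, 100-*, 110-*
[col 2] --00, -0-0, -00-, 0--0, 0-1-, 00--, 1-0-
Prime implicants: --00, -0-0, -00-, 0--0, 0-1-, 00--, 1-0-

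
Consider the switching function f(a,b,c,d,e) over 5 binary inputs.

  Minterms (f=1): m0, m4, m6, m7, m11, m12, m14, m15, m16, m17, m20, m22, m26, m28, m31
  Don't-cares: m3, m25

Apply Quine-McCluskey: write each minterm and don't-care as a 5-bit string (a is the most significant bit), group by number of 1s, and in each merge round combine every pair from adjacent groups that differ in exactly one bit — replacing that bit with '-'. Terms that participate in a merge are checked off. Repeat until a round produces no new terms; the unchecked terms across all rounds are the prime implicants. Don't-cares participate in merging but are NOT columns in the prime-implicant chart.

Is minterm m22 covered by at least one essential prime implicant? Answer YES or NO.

Round 0: 00000✓ 00011✓ 00100✓ 00110✓ 00111✓ 01011✓ 01100✓ 01110✓ 01111✓ 10000✓ 10001✓ 10100✓ 10110✓ 11001✓ 11010 11100✓ 11111✓
Round 1: -0000✓ -0100✓ -0110✓ -1100✓ -1111 0-011✓ 0-100✓ 0-110✓ 0-111✓ 00-00✓ 00-11✓ 001-0✓ 0011-✓ 01-11✓ 011-0✓ 0111-✓ 1-001 1-100✓ 10-00✓ 1000- 101-0✓
Round 2: --100 -0-00 -01-0 0--11 0-1-0 0-11-
PIs = {--100, -0-00, -01-0, -1111, 0--11, 0-1-0, 0-11-, 1-001, 1000-, 11010}
Coverage chart:
  m0: -0-00 ←essential
  m4: --100,-0-00,-01-0,0-1-0
  m6: -01-0,0-1-0,0-11-
  m7: 0--11,0-11-
  m11: 0--11 ←essential
  m12: --100,0-1-0
  m14: 0-1-0,0-11-
  m15: -1111,0--11,0-11-
  m16: -0-00,1000-
  m17: 1-001,1000-
  m20: --100,-0-00,-01-0
  m22: -01-0 ←essential
  m26: 11010 ←essential
  m28: --100 ←essential
  m31: -1111 ←essential
Essential: --100, -0-00, -01-0, -1111, 0--11, 11010

YES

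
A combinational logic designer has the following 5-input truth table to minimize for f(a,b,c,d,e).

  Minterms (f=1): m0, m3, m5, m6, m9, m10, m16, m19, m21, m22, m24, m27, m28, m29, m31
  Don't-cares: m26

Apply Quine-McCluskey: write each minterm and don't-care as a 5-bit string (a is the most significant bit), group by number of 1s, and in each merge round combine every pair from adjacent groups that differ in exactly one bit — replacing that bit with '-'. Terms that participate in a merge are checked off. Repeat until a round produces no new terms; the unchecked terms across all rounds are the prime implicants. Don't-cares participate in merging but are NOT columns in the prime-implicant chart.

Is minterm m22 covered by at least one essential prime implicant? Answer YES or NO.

YES

[col 0] 00000*, 00011*, 00101*, 00110*, 01001, 01010*, 10000*, 10011*, 10101*, 10110*, 11000*, 11010*, 11011*, 11100*, 11101*, 11111*
[col 1] -0000, -0011, -0101, -0110, -1010, 1-000, 1-011, 1-101, 11-00, 11-11, 110-0, 1101-, 111-1, 1110-
Prime implicants: -0000, -0011, -0101, -0110, -1010, 01001, 1-000, 1-011, 1-101, 11-00, 11-11, 110-0, 1101-, 111-1, 1110-
PI chart (minterm → PIs covering it):
  0 | -0000  (sole → essential)
  3 | -0011  (sole → essential)
  5 | -0101  (sole → essential)
  6 | -0110  (sole → essential)
  9 | 01001  (sole → essential)
  10 | -1010  (sole → essential)
  16 | -0000,1-000
  19 | -0011,1-011
  21 | -0101,1-101
  22 | -0110  (sole → essential)
  24 | 1-000,11-00,110-0
  27 | 1-011,11-11,1101-
  28 | 11-00,1110-
  29 | 1-101,111-1,1110-
  31 | 11-11,111-1
Essential prime implicants: -0000, -0011, -0101, -0110, -1010, 01001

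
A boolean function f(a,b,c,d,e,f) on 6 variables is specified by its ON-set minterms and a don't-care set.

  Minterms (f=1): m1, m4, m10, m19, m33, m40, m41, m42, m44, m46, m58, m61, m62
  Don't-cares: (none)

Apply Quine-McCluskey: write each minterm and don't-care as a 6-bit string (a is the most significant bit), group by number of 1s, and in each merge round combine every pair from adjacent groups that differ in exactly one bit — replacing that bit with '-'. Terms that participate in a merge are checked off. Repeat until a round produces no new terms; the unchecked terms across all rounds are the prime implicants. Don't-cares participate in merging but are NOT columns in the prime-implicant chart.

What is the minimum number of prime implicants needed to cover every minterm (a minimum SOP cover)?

8

Round 0: 000001✓ 000100 001010✓ 010011 100001✓ 101000✓ 101001✓ 101010✓ 101100✓ 101110✓ 111010✓ 111101 111110✓
Round 1: -00001 -01010 1-1010✓ 1-1110✓ 10-001 101-00✓ 101-10✓ 1010-0✓ 10100- 1011-0✓ 111-10✓
Round 2: 1-1-10 101--0
PIs = {-00001, -01010, 000100, 010011, 1-1-10, 10-001, 101--0, 10100-, 111101}
Coverage chart:
  m1: -00001 ←essential
  m4: 000100 ←essential
  m10: -01010 ←essential
  m19: 010011 ←essential
  m33: -00001,10-001
  m40: 101--0,10100-
  m41: 10-001,10100-
  m42: -01010,1-1-10,101--0
  m44: 101--0 ←essential
  m46: 1-1-10,101--0
  m58: 1-1-10 ←essential
  m61: 111101 ←essential
  m62: 1-1-10 ←essential
Essential: -00001, -01010, 000100, 010011, 1-1-10, 101--0, 111101
Petrick residual → 10-001
Min cover (8 terms): b'c'd'e'f + b'cd'ef' + a'b'c'de'f' + a'bc'd'ef + acef' + ab'd'e'f + ab'cf' + abcde'f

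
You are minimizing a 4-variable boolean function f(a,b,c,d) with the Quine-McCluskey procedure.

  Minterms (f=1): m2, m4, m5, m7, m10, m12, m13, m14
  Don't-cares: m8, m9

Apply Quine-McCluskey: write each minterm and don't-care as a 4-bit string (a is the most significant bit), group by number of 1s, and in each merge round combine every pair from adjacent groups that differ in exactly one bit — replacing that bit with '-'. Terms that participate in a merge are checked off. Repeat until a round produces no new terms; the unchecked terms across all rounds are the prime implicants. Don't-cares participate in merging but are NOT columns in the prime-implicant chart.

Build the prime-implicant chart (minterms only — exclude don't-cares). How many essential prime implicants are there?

4

Round 0: 0010✓ 0100✓ 0101✓ 0111✓ 1000✓ 1001✓ 1010✓ 1100✓ 1101✓ 1110✓
Round 1: -010 -100✓ -101✓ 01-1 010-✓ 1-00✓ 1-01✓ 1-10✓ 10-0✓ 100-✓ 11-0✓ 110-✓
Round 2: -10- 1--0 1-0-
PIs = {-010, -10-, 01-1, 1--0, 1-0-}
Coverage chart:
  m2: -010 ←essential
  m4: -10- ←essential
  m5: -10-,01-1
  m7: 01-1 ←essential
  m10: -010,1--0
  m12: -10-,1--0,1-0-
  m13: -10-,1-0-
  m14: 1--0 ←essential
Essential: -010, -10-, 01-1, 1--0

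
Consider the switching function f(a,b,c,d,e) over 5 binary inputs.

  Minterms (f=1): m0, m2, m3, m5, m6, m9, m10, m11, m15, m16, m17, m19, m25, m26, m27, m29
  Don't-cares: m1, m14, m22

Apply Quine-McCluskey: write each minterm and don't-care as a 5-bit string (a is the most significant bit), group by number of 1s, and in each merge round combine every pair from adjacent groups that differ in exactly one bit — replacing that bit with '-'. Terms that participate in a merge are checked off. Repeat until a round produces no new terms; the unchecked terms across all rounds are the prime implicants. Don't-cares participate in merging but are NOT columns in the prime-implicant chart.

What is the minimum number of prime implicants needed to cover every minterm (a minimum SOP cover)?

7

size-2^0 implicants → 00000(✓)  00001(✓)  00010(✓)  00011(✓)  00101(✓)  00110(✓)  01001(✓)  01010(✓)  01011(✓)  01110(✓)  01111(✓)  10000(✓)  10001(✓)  10011(✓)  10110(✓)  11001(✓)  11010(✓)  11011(✓)  11101(✓)
size-2^1 implicants → -0000(✓)  -0001(✓)  -0011(✓)  -0110  -1001(✓)  -1010(✓)  -1011(✓)  0-001(✓)  0-010(✓)  0-011(✓)  0-110(✓)  00-01  00-10(✓)  000-0(✓)  000-1(✓)  0000-(✓)  0001-(✓)  01-10(✓)  01-11(✓)  010-1(✓)  0101-(✓)  0111-(✓)  1-001(✓)  1-011(✓)  100-1(✓)  1000-(✓)  11-01  110-1(✓)  1101-(✓)
size-2^2 implicants → --001(✓)  --011(✓)  -00-1(✓)  -000-  -10-1(✓)  -101-  0--10  0-0-1(✓)  0-01-  000--  01-1-  1-0-1(✓)
size-2^3 implicants → --0-1
Unchecked terms (primes): --0-1, -000-, -0110, -101-, 0--10, 0-01-, 00-01, 000--, 01-1-, 11-01
Minterm coverage:
  m0 ⊆ -000-,000--
  m2 ⊆ 0--10,0-01-,000--
  m3 ⊆ --0-1,0-01-,000--
  m5 ⊆ 00-01 [E]
  m6 ⊆ -0110,0--10
  m9 ⊆ --0-1 [E]
  m10 ⊆ -101-,0--10,0-01-,01-1-
  m11 ⊆ --0-1,-101-,0-01-,01-1-
  m15 ⊆ 01-1- [E]
  m16 ⊆ -000- [E]
  m17 ⊆ --0-1,-000-
  m19 ⊆ --0-1 [E]
  m25 ⊆ --0-1,11-01
  m26 ⊆ -101- [E]
  m27 ⊆ --0-1,-101-
  m29 ⊆ 11-01 [E]
E = {--0-1, -000-, -101-, 00-01, 01-1-, 11-01}
Petrick residual → 0--10
Cover = c'e + b'c'd' + bc'd + a'de' + a'b'd'e + a'bd + abd'e  |cover|=7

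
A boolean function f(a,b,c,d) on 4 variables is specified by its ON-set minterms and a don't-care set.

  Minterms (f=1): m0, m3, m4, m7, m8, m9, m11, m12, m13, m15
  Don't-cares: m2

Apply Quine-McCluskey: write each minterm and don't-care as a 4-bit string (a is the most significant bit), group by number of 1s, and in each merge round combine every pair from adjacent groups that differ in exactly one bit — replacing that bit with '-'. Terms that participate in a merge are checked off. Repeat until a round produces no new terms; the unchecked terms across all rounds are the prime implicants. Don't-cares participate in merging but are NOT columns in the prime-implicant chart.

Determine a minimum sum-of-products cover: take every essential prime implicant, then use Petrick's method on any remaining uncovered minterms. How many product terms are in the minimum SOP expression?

[col 0] 0000*, 0010*, 0011*, 0100*, 0111*, 1000*, 1001*, 1011*, 1100*, 1101*, 1111*
[col 1] -000*, -011*, -100*, -111*, 0-00*, 0-11*, 00-0, 001-, 1-00*, 1-01*, 1-11*, 10-1*, 100-*, 11-1*, 110-*
[col 2] --00, --11, 1--1, 1-0-
Prime implicants: --00, --11, 00-0, 001-, 1--1, 1-0-
PI chart (minterm → PIs covering it):
  0 | --00,00-0
  3 | --11,001-
  4 | --00  (sole → essential)
  7 | --11  (sole → essential)
  8 | --00,1-0-
  9 | 1--1,1-0-
  11 | --11,1--1
  12 | --00,1-0-
  13 | 1--1,1-0-
  15 | --11,1--1
Essential prime implicants: --00, --11
Petrick residual → 1--1
Minimum SOP uses 3 PIs: c'd' + cd + ad

3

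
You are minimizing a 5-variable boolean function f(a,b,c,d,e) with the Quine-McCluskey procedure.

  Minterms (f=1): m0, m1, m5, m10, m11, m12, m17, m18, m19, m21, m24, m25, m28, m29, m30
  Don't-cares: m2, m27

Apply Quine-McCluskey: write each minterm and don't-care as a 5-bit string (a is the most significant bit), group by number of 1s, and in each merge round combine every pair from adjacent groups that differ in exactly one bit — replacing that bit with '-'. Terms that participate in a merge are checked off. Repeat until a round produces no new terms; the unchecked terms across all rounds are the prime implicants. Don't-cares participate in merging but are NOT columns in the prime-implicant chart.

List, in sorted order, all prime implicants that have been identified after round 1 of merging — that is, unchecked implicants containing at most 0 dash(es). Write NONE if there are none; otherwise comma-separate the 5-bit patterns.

NONE

[col 0] 00000*, 00001*, 00010*, 00101*, 01010*, 01011*, 01100*, 10001*, 10010*, 10011*, 10101*, 11000*, 11001*, 11011*, 11100*, 11101*, 11110*
[col 1] -0001*, -0010, -0101*, -1011, -1100, 0-010, 00-01*, 000-0, 0000-, 0101-, 1-001*, 1-011*, 1-101*, 10-01*, 100-1*, 1001-, 11-00*, 11-01*, 110-1*, 1100-*, 111-0, 1110-*
[col 2] -0-01, 1--01, 1-0-1, 11-0-
Prime implicants: -0-01, -0010, -1011, -1100, 0-010, 000-0, 0000-, 0101-, 1--01, 1-0-1, 1001-, 11-0-, 111-0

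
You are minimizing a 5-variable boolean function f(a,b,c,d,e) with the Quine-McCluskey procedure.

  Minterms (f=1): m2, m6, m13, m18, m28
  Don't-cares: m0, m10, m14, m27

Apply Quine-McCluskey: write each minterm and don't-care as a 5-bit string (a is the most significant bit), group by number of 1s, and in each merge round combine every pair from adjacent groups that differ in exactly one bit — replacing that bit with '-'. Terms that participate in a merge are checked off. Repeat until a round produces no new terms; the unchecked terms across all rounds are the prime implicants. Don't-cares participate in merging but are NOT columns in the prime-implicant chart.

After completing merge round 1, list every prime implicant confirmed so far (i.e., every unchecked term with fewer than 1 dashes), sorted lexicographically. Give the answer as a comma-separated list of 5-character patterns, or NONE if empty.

size-2^0 implicants → 00000(✓)  00010(✓)  00110(✓)  01010(✓)  01101  01110(✓)  10010(✓)  11011  11100
size-2^1 implicants → -0010  0-010(✓)  0-110(✓)  00-10(✓)  000-0  01-10(✓)
size-2^2 implicants → 0--10
Unchecked terms (primes): -0010, 0--10, 000-0, 01101, 11011, 11100

01101, 11011, 11100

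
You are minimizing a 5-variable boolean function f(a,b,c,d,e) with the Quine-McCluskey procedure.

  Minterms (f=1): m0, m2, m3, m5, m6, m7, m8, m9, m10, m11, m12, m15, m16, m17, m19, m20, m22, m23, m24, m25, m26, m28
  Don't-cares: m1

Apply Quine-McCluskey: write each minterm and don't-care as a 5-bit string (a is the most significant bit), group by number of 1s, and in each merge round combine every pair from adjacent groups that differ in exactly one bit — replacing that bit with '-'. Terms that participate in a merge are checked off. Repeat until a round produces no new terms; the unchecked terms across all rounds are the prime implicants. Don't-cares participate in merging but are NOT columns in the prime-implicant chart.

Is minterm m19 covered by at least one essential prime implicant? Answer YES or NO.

Round 0: 00000✓ 00001✓ 00010✓ 00011✓ 00101✓ 00110✓ 00111✓ 01000✓ 01001✓ 01010✓ 01011✓ 01100✓ 01111✓ 10000✓ 10001✓ 10011✓ 10100✓ 10110✓ 10111✓ 11000✓ 11001✓ 11010✓ 11100✓
Round 1: -0000✓ -0001✓ -0011✓ -0110✓ -0111✓ -1000✓ -1001✓ -1010✓ -1100✓ 0-000✓ 0-001✓ 0-010✓ 0-011✓ 0-111✓ 00-01✓ 00-10✓ 00-11✓ 000-0✓ 000-1✓ 0000-✓ 0001-✓ 001-1✓ 0011-✓ 01-00✓ 01-11✓ 010-0✓ 010-1✓ 0100-✓ 0101-✓ 1-000✓ 1-001✓ 1-100✓ 10-00✓ 10-11✓ 100-1✓ 1000-✓ 101-0 1011-✓ 11-00✓ 110-0✓ 1100-✓
Round 2: --000✓ --001✓ -0-11 -00-1 -000-✓ -011- -1-00 -10-0 -100-✓ 0--11 0-0-0✓ 0-0-1✓ 0-00-✓ 0-01-✓ 00--1 00-1- 000--✓ 010--✓ 1--00 1-00-✓
Round 3: --00- 0-0--
PIs = {--00-, -0-11, -00-1, -011-, -1-00, -10-0, 0--11, 0-0--, 00--1, 00-1-, 1--00, 101-0}
Coverage chart:
  m0: --00-,0-0--
  m2: 0-0--,00-1-
  m3: -0-11,-00-1,0--11,0-0--,00--1,00-1-
  m5: 00--1 ←essential
  m6: -011-,00-1-
  m7: -0-11,-011-,0--11,00--1,00-1-
  m8: --00-,-1-00,-10-0,0-0--
  m9: --00-,0-0--
  m10: -10-0,0-0--
  m11: 0--11,0-0--
  m12: -1-00 ←essential
  m15: 0--11 ←essential
  m16: --00-,1--00
  m17: --00-,-00-1
  m19: -0-11,-00-1
  m20: 1--00,101-0
  m22: -011-,101-0
  m23: -0-11,-011-
  m24: --00-,-1-00,-10-0,1--00
  m25: --00- ←essential
  m26: -10-0 ←essential
  m28: -1-00,1--00
Essential: --00-, -1-00, -10-0, 0--11, 00--1

NO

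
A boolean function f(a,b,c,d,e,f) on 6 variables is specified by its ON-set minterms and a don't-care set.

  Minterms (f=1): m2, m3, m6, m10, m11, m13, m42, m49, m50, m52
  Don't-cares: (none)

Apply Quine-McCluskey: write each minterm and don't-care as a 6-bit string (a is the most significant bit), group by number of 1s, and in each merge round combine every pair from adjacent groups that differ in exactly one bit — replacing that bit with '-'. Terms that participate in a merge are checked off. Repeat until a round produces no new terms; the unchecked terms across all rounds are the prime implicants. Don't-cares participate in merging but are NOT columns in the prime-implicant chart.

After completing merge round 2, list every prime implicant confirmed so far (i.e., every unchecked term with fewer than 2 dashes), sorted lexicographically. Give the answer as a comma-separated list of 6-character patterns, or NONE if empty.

-01010, 000-10, 001101, 110001, 110010, 110100

Round 0: 000010✓ 000011✓ 000110✓ 001010✓ 001011✓ 001101 101010✓ 110001 110010 110100
Round 1: -01010 00-010✓ 00-011✓ 000-10 00001-✓ 00101-✓
Round 2: 00-01-
PIs = {-01010, 00-01-, 000-10, 001101, 110001, 110010, 110100}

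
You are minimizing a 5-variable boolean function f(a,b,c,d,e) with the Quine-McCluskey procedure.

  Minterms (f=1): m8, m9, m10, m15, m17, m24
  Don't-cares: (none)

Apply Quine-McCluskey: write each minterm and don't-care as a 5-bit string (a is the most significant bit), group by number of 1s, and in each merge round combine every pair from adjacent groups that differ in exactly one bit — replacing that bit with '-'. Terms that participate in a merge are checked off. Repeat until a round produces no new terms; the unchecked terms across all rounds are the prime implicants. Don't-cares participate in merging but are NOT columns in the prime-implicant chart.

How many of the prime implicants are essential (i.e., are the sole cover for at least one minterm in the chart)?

[col 0] 01000*, 01001*, 01010*, 01111, 10001, 11000*
[col 1] -1000, 010-0, 0100-
Prime implicants: -1000, 010-0, 0100-, 01111, 10001
PI chart (minterm → PIs covering it):
  8 | -1000,010-0,0100-
  9 | 0100-  (sole → essential)
  10 | 010-0  (sole → essential)
  15 | 01111  (sole → essential)
  17 | 10001  (sole → essential)
  24 | -1000  (sole → essential)
Essential prime implicants: -1000, 010-0, 0100-, 01111, 10001

5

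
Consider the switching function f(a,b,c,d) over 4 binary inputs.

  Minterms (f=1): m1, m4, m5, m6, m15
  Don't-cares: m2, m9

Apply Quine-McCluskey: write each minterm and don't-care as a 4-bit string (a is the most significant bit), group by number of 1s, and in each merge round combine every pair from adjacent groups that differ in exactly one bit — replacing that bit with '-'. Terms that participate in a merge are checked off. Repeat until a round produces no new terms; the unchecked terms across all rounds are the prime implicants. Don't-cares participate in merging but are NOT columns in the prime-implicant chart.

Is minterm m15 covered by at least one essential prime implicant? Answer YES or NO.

YES

size-2^0 implicants → 0001(✓)  0010(✓)  0100(✓)  0101(✓)  0110(✓)  1001(✓)  1111
size-2^1 implicants → -001  0-01  0-10  01-0  010-
Unchecked terms (primes): -001, 0-01, 0-10, 01-0, 010-, 1111
Minterm coverage:
  m1 ⊆ -001,0-01
  m4 ⊆ 01-0,010-
  m5 ⊆ 0-01,010-
  m6 ⊆ 0-10,01-0
  m15 ⊆ 1111 [E]
E = {1111}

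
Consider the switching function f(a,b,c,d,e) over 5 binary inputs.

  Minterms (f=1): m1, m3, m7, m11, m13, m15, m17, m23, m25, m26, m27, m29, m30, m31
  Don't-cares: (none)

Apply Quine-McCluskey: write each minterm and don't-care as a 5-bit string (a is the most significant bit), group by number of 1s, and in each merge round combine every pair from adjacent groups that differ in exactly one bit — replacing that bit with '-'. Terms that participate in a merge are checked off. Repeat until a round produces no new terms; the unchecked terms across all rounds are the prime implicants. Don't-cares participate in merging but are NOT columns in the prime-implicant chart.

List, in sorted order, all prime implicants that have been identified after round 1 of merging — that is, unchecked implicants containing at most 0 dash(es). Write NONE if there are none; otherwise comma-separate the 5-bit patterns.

NONE

Round 0: 00001✓ 00011✓ 00111✓ 01011✓ 01101✓ 01111✓ 10001✓ 10111✓ 11001✓ 11010✓ 11011✓ 11101✓ 11110✓ 11111✓
Round 1: -0001 -0111✓ -1011✓ -1101✓ -1111✓ 0-011✓ 0-111✓ 00-11✓ 000-1 01-11✓ 011-1✓ 1-001 1-111✓ 11-01✓ 11-10✓ 11-11✓ 110-1✓ 1101-✓ 111-1✓ 1111-✓
Round 2: --111 -1-11 -11-1 0--11 11--1 11-1-
PIs = {--111, -0001, -1-11, -11-1, 0--11, 000-1, 1-001, 11--1, 11-1-}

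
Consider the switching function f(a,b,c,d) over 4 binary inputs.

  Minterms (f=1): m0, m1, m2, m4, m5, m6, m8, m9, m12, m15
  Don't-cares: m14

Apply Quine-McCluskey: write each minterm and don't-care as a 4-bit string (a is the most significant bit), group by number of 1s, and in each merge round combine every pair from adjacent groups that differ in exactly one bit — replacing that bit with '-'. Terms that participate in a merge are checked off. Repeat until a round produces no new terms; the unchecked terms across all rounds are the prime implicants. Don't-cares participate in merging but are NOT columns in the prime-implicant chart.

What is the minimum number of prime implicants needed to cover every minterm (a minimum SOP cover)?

5

[col 0] 0000*, 0001*, 0010*, 0100*, 0101*, 0110*, 1000*, 1001*, 1100*, 1110*, 1111*
[col 1] -000*, -001*, -100*, -110*, 0-00*, 0-01*, 0-10*, 00-0*, 000-*, 01-0*, 010-*, 1-00*, 100-*, 11-0*, 111-
[col 2] --00, -00-, -1-0, 0--0, 0-0-
Prime implicants: --00, -00-, -1-0, 0--0, 0-0-, 111-
PI chart (minterm → PIs covering it):
  0 | --00,-00-,0--0,0-0-
  1 | -00-,0-0-
  2 | 0--0  (sole → essential)
  4 | --00,-1-0,0--0,0-0-
  5 | 0-0-  (sole → essential)
  6 | -1-0,0--0
  8 | --00,-00-
  9 | -00-  (sole → essential)
  12 | --00,-1-0
  15 | 111-  (sole → essential)
Essential prime implicants: -00-, 0--0, 0-0-, 111-
Petrick residual → --00
Minimum SOP uses 5 PIs: c'd' + b'c' + a'd' + a'c' + abc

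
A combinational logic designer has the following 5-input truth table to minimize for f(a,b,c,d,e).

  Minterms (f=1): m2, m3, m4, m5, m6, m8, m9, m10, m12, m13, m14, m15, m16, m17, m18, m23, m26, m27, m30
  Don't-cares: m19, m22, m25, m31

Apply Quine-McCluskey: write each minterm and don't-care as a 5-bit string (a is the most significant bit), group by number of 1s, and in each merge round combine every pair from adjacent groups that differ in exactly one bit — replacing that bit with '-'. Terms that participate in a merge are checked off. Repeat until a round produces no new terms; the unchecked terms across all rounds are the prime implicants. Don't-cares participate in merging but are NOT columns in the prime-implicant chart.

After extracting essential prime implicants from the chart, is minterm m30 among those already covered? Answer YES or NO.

YES

size-2^0 implicants → 00010(✓)  00011(✓)  00100(✓)  00101(✓)  00110(✓)  01000(✓)  01001(✓)  01010(✓)  01100(✓)  01101(✓)  01110(✓)  01111(✓)  10000(✓)  10001(✓)  10010(✓)  10011(✓)  10110(✓)  10111(✓)  11001(✓)  11010(✓)  11011(✓)  11110(✓)  11111(✓)
size-2^1 implicants → -0010(✓)  -0011(✓)  -0110(✓)  -1001  -1010(✓)  -1110(✓)  -1111(✓)  0-010(✓)  0-100(✓)  0-101(✓)  0-110(✓)  00-10(✓)  0001-(✓)  001-0(✓)  0010-(✓)  01-00(✓)  01-01(✓)  01-10(✓)  010-0(✓)  0100-(✓)  011-0(✓)  011-1(✓)  0110-(✓)  0111-(✓)  1-001(✓)  1-010(✓)  1-011(✓)  1-110(✓)  1-111(✓)  10-10(✓)  10-11(✓)  100-0(✓)  100-1(✓)  1000-(✓)  1001-(✓)  1011-(✓)  11-10(✓)  11-11(✓)  110-1(✓)  1101-(✓)  1111-(✓)
size-2^2 implicants → --010(✓)  --110(✓)  -0-10(✓)  -001-  -1-10(✓)  -111-  0--10(✓)  0-1-0  0-10-  01--0  01-0-  011--  1--10(✓)  1--11(✓)  1-0-1  1-01-(✓)  1-11-(✓)  10-1-(✓)  100--  11-1-(✓)
size-2^3 implicants → ---10  1--1-
Unchecked terms (primes): ---10, -001-, -1001, -111-, 0-1-0, 0-10-, 01--0, 01-0-, 011--, 1--1-, 1-0-1, 100--
Minterm coverage:
  m2 ⊆ ---10,-001-
  m3 ⊆ -001- [E]
  m4 ⊆ 0-1-0,0-10-
  m5 ⊆ 0-10- [E]
  m6 ⊆ ---10,0-1-0
  m8 ⊆ 01--0,01-0-
  m9 ⊆ -1001,01-0-
  m10 ⊆ ---10,01--0
  m12 ⊆ 0-1-0,0-10-,01--0,01-0-,011--
  m13 ⊆ 0-10-,01-0-,011--
  m14 ⊆ ---10,-111-,0-1-0,01--0,011--
  m15 ⊆ -111-,011--
  m16 ⊆ 100-- [E]
  m17 ⊆ 1-0-1,100--
  m18 ⊆ ---10,-001-,1--1-,100--
  m23 ⊆ 1--1- [E]
  m26 ⊆ ---10,1--1-
  m27 ⊆ 1--1-,1-0-1
  m30 ⊆ ---10,-111-,1--1-
E = {-001-, 0-10-, 1--1-, 100--}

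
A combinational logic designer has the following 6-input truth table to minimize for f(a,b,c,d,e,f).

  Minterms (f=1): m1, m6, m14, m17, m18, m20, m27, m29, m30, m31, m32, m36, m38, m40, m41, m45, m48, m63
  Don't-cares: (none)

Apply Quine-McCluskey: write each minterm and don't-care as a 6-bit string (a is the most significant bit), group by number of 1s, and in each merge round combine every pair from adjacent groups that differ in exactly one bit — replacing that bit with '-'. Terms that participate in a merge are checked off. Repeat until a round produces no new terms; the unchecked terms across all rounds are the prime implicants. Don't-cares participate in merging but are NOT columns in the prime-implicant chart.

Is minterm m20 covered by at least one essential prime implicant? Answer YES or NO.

[col 0] 000001*, 000110*, 001110*, 010001*, 010010, 010100, 011011*, 011101*, 011110*, 011111*, 100000*, 100100*, 100110*, 101000*, 101001*, 101101*, 110000*, 111111*
[col 1] -00110, -11111, 0-0001, 0-1110, 00-110, 011-11, 0111-1, 01111-, 1-0000, 10-000, 100-00, 1001-0, 101-01, 10100-
Prime implicants: -00110, -11111, 0-0001, 0-1110, 00-110, 010010, 010100, 011-11, 0111-1, 01111-, 1-0000, 10-000, 100-00, 1001-0, 101-01, 10100-
PI chart (minterm → PIs covering it):
  1 | 0-0001  (sole → essential)
  6 | -00110,00-110
  14 | 0-1110,00-110
  17 | 0-0001  (sole → essential)
  18 | 010010  (sole → essential)
  20 | 010100  (sole → essential)
  27 | 011-11  (sole → essential)
  29 | 0111-1  (sole → essential)
  30 | 0-1110,01111-
  31 | -11111,011-11,0111-1,01111-
  32 | 1-0000,10-000,100-00
  36 | 100-00,1001-0
  38 | -00110,1001-0
  40 | 10-000,10100-
  41 | 101-01,10100-
  45 | 101-01  (sole → essential)
  48 | 1-0000  (sole → essential)
  63 | -11111  (sole → essential)
Essential prime implicants: -11111, 0-0001, 010010, 010100, 011-11, 0111-1, 1-0000, 101-01

YES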